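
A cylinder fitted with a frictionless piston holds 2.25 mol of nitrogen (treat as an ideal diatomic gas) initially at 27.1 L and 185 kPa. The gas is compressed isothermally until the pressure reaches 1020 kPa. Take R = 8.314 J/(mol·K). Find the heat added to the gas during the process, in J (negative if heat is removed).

T₁ = P₁V₁/(nR) = 185×27.1/(2.25×8.314) = 268 K.
Isothermal: T stays 268 K; PV = const ⇒ V₂ = 4.92 L, P₂ = 1020 kPa.
ΔU = 0 (ideal gas, T constant).
W = nRT ln(V₂/V₁) = 2.25×8.314×268×ln(0.181) = -8560 J.
Q = ΔU + W = -8560 J.

-8560 J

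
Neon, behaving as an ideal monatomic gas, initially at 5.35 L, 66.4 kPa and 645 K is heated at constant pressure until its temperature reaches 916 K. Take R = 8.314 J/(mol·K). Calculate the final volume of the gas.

7.60 L

Isobaric: P stays 66.4 kPa; V/T = const ⇒ T₂ = 916 K, V₂ = 7.60 L.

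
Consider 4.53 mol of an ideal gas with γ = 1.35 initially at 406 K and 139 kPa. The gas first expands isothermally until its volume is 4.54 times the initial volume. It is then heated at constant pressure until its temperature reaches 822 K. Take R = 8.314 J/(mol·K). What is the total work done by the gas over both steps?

38800 J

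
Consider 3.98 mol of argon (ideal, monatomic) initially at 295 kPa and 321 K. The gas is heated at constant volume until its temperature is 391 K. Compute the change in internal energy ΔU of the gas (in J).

V₁ = nRT₁/P₁ = 3.98×8.314×321/295 = 36.0 L.
Isochoric: V stays 36.0 L; P/T = const ⇒ T₂ = 391 K, P₂ = 359 kPa.
For an ideal gas ΔU = nCvΔT with Cv = (3/2)R = 12.5 J/(mol·K).
ΔU = 3.98×12.5×(391−321) = 3470 J.

3470 J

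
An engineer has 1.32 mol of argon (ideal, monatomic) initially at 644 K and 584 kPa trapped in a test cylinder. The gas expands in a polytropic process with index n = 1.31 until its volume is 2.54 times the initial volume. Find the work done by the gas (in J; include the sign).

5720 J

V₁ = nRT₁/P₁ = 1.32×8.314×644/584 = 12.1 L.
Polytropic n=1.31: T₂ = T₁(V₁/V₂)^(n−1) = 644×(0.394)^0.31 = 482 K; P₂ = P₁(V₁/V₂)^n = 172 kPa.
W = (P₁V₁−P₂V₂)/(n−1) = (584×12.1−172×30.7)/0.31 = 5720 J.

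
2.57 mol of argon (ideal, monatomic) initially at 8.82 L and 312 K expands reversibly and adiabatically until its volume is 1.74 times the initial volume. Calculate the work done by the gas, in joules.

P₁ = nRT₁/V₁ = 2.57×8.314×312/8.82 = 756 kPa.
Adiabatic: TV^(γ−1) = const ⇒ T₂ = 312×(0.575)^0.667 = 216 K; PV^γ = const ⇒ P₂ = 300 kPa.
ΔU = nCvΔT = 2.57×12.5×(216−312) = -3090 J.
Q = 0 for an adiabatic process, so W = −ΔU = 3090 J.

3090 J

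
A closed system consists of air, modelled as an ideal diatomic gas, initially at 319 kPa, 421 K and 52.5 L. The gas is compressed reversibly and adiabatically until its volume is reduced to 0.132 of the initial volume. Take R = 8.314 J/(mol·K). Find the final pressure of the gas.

Adiabatic: TV^(γ−1) = const ⇒ T₂ = 421×(7.58)^0.400 = 946 K; PV^γ = const ⇒ P₂ = 5430 kPa.

5430 kPa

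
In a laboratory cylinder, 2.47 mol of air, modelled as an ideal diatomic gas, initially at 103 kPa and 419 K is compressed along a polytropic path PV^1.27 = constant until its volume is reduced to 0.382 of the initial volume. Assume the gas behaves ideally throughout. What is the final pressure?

V₁ = nRT₁/P₁ = 2.47×8.314×419/103 = 83.5 L.
Polytropic n=1.27: T₂ = T₁(V₁/V₂)^(n−1) = 419×(2.62)^0.27 = 543 K; P₂ = P₁(V₁/V₂)^n = 350 kPa.

350 kPa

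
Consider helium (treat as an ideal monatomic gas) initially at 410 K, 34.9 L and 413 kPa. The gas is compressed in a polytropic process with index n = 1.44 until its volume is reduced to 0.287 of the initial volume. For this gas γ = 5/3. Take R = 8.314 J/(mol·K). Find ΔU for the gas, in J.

n = P₁V₁/(RT₁) = 413×34.9/(8.314×410) = 4.23 mol.
Polytropic n=1.44: T₂ = T₁(V₁/V₂)^(n−1) = 410×(3.48)^0.44 = 710 K; P₂ = P₁(V₁/V₂)^n = 2490 kPa.
For an ideal gas ΔU = nCvΔT with Cv = (3/2)R = 12.5 J/(mol·K).
ΔU = 4.23×12.5×(710−410) = 15800 J.

15800 J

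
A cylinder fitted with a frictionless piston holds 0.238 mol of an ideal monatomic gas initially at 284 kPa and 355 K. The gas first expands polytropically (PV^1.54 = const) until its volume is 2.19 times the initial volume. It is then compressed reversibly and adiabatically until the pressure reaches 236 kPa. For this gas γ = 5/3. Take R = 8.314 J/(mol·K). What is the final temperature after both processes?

350 K

V₁ = nRT₁/P₁ = 0.238×8.314×355/284 = 2.47 L.
Step 1 — Polytropic n=1.54: T₂ = T₁(V₁/V₂)^(n−1) = 355×(0.457)^0.54 = 232 K; P₂ = P₁(V₁/V₂)^n = 84.9 kPa.
W = (P₁V₁−P₂V₂)/(n−1) = (284×2.47−84.9×5.42)/0.54 = 449 J.
ΔU = nCvΔT = 0.238×12.5×(232−355) = -364 J.
Q = ΔU + W = 85.3 J.
State after step 1: P = 84.9 kPa, V = 5.42 L, T = 232 K.
Step 2 — Adiabatic: T₂/T₁ = (P₂/P₁)^((γ−1)/γ) ⇒ T₂ = 232×(2.78)^0.400 = 350 K; V₂ = 2.93 L.
ΔU = nCvΔT = 0.238×12.5×(350−232) = 348 J.
Q = 0 for an adiabatic process, so W = −ΔU = -348 J.
Net over both steps: W = 100 J, Q = 85.3 J, ΔU = -15.1 J.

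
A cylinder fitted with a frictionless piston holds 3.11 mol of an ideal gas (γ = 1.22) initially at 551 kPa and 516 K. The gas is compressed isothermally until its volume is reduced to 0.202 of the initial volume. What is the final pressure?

V₁ = nRT₁/P₁ = 3.11×8.314×516/551 = 24.2 L.
Isothermal: T stays 516 K; PV = const ⇒ V₂ = 4.89 L, P₂ = 2730 kPa.

2730 kPa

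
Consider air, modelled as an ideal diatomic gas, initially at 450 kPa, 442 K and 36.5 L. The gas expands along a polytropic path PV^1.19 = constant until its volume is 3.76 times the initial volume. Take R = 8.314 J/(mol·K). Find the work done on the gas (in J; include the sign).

-19200 J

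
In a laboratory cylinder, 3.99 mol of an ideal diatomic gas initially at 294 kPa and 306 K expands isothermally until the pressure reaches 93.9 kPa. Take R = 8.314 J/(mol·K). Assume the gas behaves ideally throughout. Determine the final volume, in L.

108 L

V₁ = nRT₁/P₁ = 3.99×8.314×306/294 = 34.5 L.
Isothermal: T stays 306 K; PV = const ⇒ V₂ = 108 L, P₂ = 93.9 kPa.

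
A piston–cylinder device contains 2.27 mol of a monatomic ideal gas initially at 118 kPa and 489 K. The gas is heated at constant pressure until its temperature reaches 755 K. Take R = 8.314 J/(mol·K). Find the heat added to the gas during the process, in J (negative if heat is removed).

V₁ = nRT₁/P₁ = 2.27×8.314×489/118 = 78.2 L.
Isobaric: P stays 118 kPa; V/T = const ⇒ T₂ = 755 K, V₂ = 121 L.
W = PΔV = 118×(121−78.2) kPa·L = 5020 J.
ΔU = nCvΔT = 2.27×12.5×(755−489) = 7530 J.
Q = ΔU + W = nCpΔT = 12600 J.

12600 J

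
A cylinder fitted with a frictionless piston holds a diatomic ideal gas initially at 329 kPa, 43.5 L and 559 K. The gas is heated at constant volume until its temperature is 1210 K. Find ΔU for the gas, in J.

n = P₁V₁/(RT₁) = 329×43.5/(8.314×559) = 3.08 mol.
Isochoric: V stays 43.5 L; P/T = const ⇒ T₂ = 1210 K, P₂ = 712 kPa.
For an ideal gas ΔU = nCvΔT with Cv = (5/2)R = 20.8 J/(mol·K).
ΔU = 3.08×20.8×(1210−559) = 41700 J.

41700 J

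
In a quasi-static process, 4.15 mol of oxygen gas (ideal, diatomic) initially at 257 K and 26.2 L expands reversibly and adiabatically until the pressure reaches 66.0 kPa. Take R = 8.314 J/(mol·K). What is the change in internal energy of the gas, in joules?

P₁ = nRT₁/V₁ = 4.15×8.314×257/26.2 = 338 kPa.
Adiabatic: T₂/T₁ = (P₂/P₁)^((γ−1)/γ) ⇒ T₂ = 257×(0.195)^0.286 = 161 K; V₂ = 84.2 L.
For an ideal gas ΔU = nCvΔT with Cv = (5/2)R = 20.8 J/(mol·K).
ΔU = 4.15×20.8×(161−257) = -8270 J.

-8270 J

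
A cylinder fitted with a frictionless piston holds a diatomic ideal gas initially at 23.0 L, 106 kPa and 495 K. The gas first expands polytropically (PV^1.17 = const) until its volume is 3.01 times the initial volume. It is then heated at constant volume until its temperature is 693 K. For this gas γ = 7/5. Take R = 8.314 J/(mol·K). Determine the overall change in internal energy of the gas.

2440 J

n = P₁V₁/(RT₁) = 106×23.0/(8.314×495) = 0.592 mol.
Step 1 — Polytropic n=1.17: T₂ = T₁(V₁/V₂)^(n−1) = 495×(0.332)^0.17 = 410 K; P₂ = P₁(V₁/V₂)^n = 29.2 kPa.
W = (P₁V₁−P₂V₂)/(n−1) = (106×23.0−29.2×69.2)/0.17 = 2450 J.
ΔU = nCvΔT = 0.592×20.8×(410−495) = -1040 J.
Q = ΔU + W = 1410 J.
State after step 1: P = 29.2 kPa, V = 69.2 L, T = 410 K.
Step 2 — Isochoric: V stays 69.2 L; P/T = const ⇒ T₂ = 693 K, P₂ = 49.3 kPa.
W = 0 (no volume change).
ΔU = nCvΔT = 0.592×20.8×(693−410) = 3480 J.
Q = ΔU = 3480 J.
Net over both steps: W = 2450 J, Q = 4890 J, ΔU = 2440 J.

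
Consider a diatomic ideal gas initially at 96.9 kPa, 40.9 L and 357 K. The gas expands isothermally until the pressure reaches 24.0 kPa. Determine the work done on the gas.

-5530 J

n = P₁V₁/(RT₁) = 96.9×40.9/(8.314×357) = 1.34 mol.
Isothermal: T stays 357 K; PV = const ⇒ V₂ = 165 L, P₂ = 24.0 kPa.
W = nRT ln(V₂/V₁) = 1.34×8.314×357×ln(4.04) = 5530 J.
Work done on the gas = −W_by = -5530 J.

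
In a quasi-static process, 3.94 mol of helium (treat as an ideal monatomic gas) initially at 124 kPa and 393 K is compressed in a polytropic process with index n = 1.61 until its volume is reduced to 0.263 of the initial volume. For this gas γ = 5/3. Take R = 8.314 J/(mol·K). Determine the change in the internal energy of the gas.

24300 J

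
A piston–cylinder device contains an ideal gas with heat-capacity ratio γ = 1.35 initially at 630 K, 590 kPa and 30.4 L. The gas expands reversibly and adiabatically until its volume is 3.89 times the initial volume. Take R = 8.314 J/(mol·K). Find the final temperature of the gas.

392 K

Adiabatic: TV^(γ−1) = const ⇒ T₂ = 630×(0.257)^0.350 = 392 K; PV^γ = const ⇒ P₂ = 94.3 kPa.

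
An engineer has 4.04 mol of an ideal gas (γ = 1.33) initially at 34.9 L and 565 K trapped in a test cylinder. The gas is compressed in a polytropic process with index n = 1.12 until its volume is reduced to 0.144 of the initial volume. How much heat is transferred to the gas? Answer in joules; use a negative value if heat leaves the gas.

P₁ = nRT₁/V₁ = 4.04×8.314×565/34.9 = 544 kPa.
Polytropic n=1.12: T₂ = T₁(V₁/V₂)^(n−1) = 565×(6.94)^0.12 = 713 K; P₂ = P₁(V₁/V₂)^n = 4760 kPa.
W = (P₁V₁−P₂V₂)/(n−1) = (544×34.9−4760×5.03)/0.12 = -41400 J.
ΔU = nCvΔT = 4.04×25.2×(713−565) = 15100 J.
Q = ΔU + W = -26300 J.

-26300 J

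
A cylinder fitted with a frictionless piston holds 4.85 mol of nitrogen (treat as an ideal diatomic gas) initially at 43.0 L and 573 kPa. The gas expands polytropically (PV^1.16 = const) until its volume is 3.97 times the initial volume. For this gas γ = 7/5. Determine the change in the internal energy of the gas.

-12200 J

T₁ = P₁V₁/(nR) = 573×43.0/(4.85×8.314) = 611 K.
Polytropic n=1.16: T₂ = T₁(V₁/V₂)^(n−1) = 611×(0.252)^0.16 = 490 K; P₂ = P₁(V₁/V₂)^n = 116 kPa.
For an ideal gas ΔU = nCvΔT with Cv = (5/2)R = 20.8 J/(mol·K).
ΔU = 4.85×20.8×(490−611) = -12200 J.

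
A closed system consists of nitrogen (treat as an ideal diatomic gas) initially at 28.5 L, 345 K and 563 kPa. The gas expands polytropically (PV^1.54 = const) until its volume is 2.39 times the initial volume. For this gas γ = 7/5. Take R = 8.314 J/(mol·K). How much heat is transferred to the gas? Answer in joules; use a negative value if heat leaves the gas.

n = P₁V₁/(RT₁) = 563×28.5/(8.314×345) = 5.59 mol.
Polytropic n=1.54: T₂ = T₁(V₁/V₂)^(n−1) = 345×(0.418)^0.54 = 216 K; P₂ = P₁(V₁/V₂)^n = 147 kPa.
W = (P₁V₁−P₂V₂)/(n−1) = (563×28.5−147×68.1)/0.54 = 11200 J.
ΔU = nCvΔT = 5.59×20.8×(216−345) = -15100 J.
Q = ΔU + W = -3900 J.

-3900 J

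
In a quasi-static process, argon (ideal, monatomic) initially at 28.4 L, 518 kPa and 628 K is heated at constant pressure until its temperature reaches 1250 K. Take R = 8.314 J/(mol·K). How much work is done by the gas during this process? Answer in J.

n = P₁V₁/(RT₁) = 518×28.4/(8.314×628) = 2.82 mol.
Isobaric: P stays 518 kPa; V/T = const ⇒ T₂ = 1250 K, V₂ = 56.5 L.
W = PΔV = 518×(56.5−28.4) kPa·L = 14600 J.

14600 J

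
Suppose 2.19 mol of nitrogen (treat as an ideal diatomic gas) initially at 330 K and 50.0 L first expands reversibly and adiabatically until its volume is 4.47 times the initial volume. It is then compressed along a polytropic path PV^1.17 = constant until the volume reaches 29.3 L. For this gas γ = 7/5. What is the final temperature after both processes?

256 K

P₁ = nRT₁/V₁ = 2.19×8.314×330/50.0 = 120 kPa.
Step 1 — Adiabatic: TV^(γ−1) = const ⇒ T₂ = 330×(0.224)^0.400 = 181 K; PV^γ = const ⇒ P₂ = 14.8 kPa.
ΔU = nCvΔT = 2.19×20.8×(181−330) = -6770 J.
Q = 0 for an adiabatic process, so W = −ΔU = 6770 J.
State after step 1: P = 14.8 kPa, V = 224 L, T = 181 K.
Step 2 — Polytropic n=1.17: T₂ = T₁(V₁/V₂)^(n−1) = 181×(7.63)^0.17 = 256 K; P₂ = P₁(V₁/V₂)^n = 159 kPa.
W = (P₁V₁−P₂V₂)/(n−1) = (14.8×224−159×29.3)/0.17 = -8010 J.
ΔU = nCvΔT = 2.19×20.8×(256−181) = 3400 J.
Q = ΔU + W = -4610 J.
Net over both steps: W = -1240 J, Q = -4610 J, ΔU = -3360 J.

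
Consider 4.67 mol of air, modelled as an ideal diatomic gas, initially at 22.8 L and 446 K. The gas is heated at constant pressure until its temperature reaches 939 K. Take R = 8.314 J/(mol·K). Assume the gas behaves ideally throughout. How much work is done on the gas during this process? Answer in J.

P₁ = nRT₁/V₁ = 4.67×8.314×446/22.8 = 759 kPa.
Isobaric: P stays 759 kPa; V/T = const ⇒ T₂ = 939 K, V₂ = 48.0 L.
W = PΔV = 759×(48.0−22.8) kPa·L = 19100 J.
Work done on the gas = −W_by = -19100 J.

-19100 J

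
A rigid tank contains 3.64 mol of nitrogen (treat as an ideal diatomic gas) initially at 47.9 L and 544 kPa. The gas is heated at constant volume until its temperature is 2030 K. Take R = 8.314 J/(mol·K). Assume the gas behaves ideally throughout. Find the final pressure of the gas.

1280 kPa

T₁ = P₁V₁/(nR) = 544×47.9/(3.64×8.314) = 861 K.
Isochoric: V stays 47.9 L; P/T = const ⇒ T₂ = 2030 K, P₂ = 1280 kPa.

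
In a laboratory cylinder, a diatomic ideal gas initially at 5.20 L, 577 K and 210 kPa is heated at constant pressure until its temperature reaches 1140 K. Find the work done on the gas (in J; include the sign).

n = P₁V₁/(RT₁) = 210×5.20/(8.314×577) = 0.228 mol.
Isobaric: P stays 210 kPa; V/T = const ⇒ T₂ = 1140 K, V₂ = 10.3 L.
W = PΔV = 210×(10.3−5.20) kPa·L = 1070 J.
Work done on the gas = −W_by = -1070 J.

-1070 J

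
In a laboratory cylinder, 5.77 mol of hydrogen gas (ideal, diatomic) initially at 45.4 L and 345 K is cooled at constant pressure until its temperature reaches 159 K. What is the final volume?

20.9 L

P₁ = nRT₁/V₁ = 5.77×8.314×345/45.4 = 365 kPa.
Isobaric: P stays 365 kPa; V/T = const ⇒ T₂ = 159 K, V₂ = 20.9 L.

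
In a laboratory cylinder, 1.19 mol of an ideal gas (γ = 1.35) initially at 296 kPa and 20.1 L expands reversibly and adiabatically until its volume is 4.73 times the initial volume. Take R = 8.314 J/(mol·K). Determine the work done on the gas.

-7130 J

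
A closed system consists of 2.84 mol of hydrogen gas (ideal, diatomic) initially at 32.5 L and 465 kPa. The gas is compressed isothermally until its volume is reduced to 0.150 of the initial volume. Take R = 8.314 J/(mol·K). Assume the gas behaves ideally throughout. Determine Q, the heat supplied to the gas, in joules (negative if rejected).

-28700 J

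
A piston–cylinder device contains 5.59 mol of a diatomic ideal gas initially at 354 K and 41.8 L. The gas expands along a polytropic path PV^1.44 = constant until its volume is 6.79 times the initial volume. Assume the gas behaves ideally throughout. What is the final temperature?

152 K

P₁ = nRT₁/V₁ = 5.59×8.314×354/41.8 = 394 kPa.
Polytropic n=1.44: T₂ = T₁(V₁/V₂)^(n−1) = 354×(0.147)^0.44 = 152 K; P₂ = P₁(V₁/V₂)^n = 25.0 kPa.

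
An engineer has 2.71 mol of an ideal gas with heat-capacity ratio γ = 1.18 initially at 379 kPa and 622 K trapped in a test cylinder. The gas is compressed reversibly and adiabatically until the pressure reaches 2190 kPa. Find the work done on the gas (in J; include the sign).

23900 J

V₁ = nRT₁/P₁ = 2.71×8.314×622/379 = 37.0 L.
Adiabatic: T₂/T₁ = (P₂/P₁)^((γ−1)/γ) ⇒ T₂ = 622×(5.78)^0.153 = 813 K; V₂ = 8.36 L.
ΔU = nCvΔT = 2.71×46.2×(813−622) = 23900 J.
Q = 0 for an adiabatic process, so W = −ΔU = -23900 J.
Work done on the gas = −W_by = 23900 J.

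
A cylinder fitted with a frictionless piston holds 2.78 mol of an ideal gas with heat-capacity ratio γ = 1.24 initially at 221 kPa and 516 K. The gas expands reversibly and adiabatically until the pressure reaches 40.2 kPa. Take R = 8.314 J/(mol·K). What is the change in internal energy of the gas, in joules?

-14000 J

V₁ = nRT₁/P₁ = 2.78×8.314×516/221 = 54.0 L.
Adiabatic: T₂/T₁ = (P₂/P₁)^((γ−1)/γ) ⇒ T₂ = 516×(0.182)^0.194 = 371 K; V₂ = 213 L.
For an ideal gas ΔU = nCvΔT with Cv = R/(γ−1) = 34.6 J/(mol·K).
ΔU = 2.78×34.6×(371−516) = -14000 J.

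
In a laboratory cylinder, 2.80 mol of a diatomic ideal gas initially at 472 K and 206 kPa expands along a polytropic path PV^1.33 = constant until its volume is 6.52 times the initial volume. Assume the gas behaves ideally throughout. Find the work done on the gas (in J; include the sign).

V₁ = nRT₁/P₁ = 2.80×8.314×472/206 = 53.3 L.
Polytropic n=1.33: T₂ = T₁(V₁/V₂)^(n−1) = 472×(0.153)^0.33 = 254 K; P₂ = P₁(V₁/V₂)^n = 17.0 kPa.
W = (P₁V₁−P₂V₂)/(n−1) = (206×53.3−17.0×348)/0.33 = 15400 J.
Work done on the gas = −W_by = -15400 J.

-15400 J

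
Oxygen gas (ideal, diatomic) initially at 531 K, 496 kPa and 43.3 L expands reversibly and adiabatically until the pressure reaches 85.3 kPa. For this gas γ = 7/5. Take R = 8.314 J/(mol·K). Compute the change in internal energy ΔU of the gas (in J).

-21200 J

n = P₁V₁/(RT₁) = 496×43.3/(8.314×531) = 4.86 mol.
Adiabatic: T₂/T₁ = (P₂/P₁)^((γ−1)/γ) ⇒ T₂ = 531×(0.172)^0.286 = 321 K; V₂ = 152 L.
For an ideal gas ΔU = nCvΔT with Cv = (5/2)R = 20.8 J/(mol·K).
ΔU = 4.86×20.8×(321−531) = -21200 J.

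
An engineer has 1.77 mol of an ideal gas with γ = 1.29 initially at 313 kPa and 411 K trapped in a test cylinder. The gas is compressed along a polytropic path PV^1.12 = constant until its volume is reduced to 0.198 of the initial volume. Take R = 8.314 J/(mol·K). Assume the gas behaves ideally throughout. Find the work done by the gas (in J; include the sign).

-10800 J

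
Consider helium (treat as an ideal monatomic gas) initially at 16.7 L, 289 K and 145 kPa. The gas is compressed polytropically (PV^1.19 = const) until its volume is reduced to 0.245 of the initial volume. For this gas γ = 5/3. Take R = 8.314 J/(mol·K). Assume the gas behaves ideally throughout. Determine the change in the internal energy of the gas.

n = P₁V₁/(RT₁) = 145×16.7/(8.314×289) = 1.01 mol.
Polytropic n=1.19: T₂ = T₁(V₁/V₂)^(n−1) = 289×(4.08)^0.19 = 378 K; P₂ = P₁(V₁/V₂)^n = 773 kPa.
For an ideal gas ΔU = nCvΔT with Cv = (3/2)R = 12.5 J/(mol·K).
ΔU = 1.01×12.5×(378−289) = 1110 J.

1110 J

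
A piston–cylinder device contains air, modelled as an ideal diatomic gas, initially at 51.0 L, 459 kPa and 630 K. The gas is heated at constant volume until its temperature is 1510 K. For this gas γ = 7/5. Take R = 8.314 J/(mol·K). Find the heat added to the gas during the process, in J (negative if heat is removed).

n = P₁V₁/(RT₁) = 459×51.0/(8.314×630) = 4.47 mol.
Isochoric: V stays 51.0 L; P/T = const ⇒ T₂ = 1510 K, P₂ = 1100 kPa.
W = 0 (no volume change).
ΔU = nCvΔT = 4.47×20.8×(1510−630) = 81700 J.
Q = ΔU = 81700 J.

81700 J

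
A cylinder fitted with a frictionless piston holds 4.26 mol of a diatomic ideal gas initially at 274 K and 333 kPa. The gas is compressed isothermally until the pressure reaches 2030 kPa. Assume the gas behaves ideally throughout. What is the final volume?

4.78 L

V₁ = nRT₁/P₁ = 4.26×8.314×274/333 = 29.1 L.
Isothermal: T stays 274 K; PV = const ⇒ V₂ = 4.78 L, P₂ = 2030 kPa.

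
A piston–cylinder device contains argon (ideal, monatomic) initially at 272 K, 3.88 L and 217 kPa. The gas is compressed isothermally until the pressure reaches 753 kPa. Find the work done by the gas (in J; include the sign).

n = P₁V₁/(RT₁) = 217×3.88/(8.314×272) = 0.372 mol.
Isothermal: T stays 272 K; PV = const ⇒ V₂ = 1.12 L, P₂ = 753 kPa.
W = nRT ln(V₂/V₁) = 0.372×8.314×272×ln(0.288) = -1050 J.

-1050 J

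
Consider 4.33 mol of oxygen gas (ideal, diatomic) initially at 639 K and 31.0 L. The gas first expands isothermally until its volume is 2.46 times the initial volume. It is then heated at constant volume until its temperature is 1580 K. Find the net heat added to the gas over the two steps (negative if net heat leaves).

P₁ = nRT₁/V₁ = 4.33×8.314×639/31.0 = 742 kPa.
Step 1 — Isothermal: T stays 639 K; PV = const ⇒ V₂ = 76.3 L, P₂ = 302 kPa.
ΔU = 0 (ideal gas, T constant).
W = nRT ln(V₂/V₁) = 4.33×8.314×639×ln(2.46) = 20700 J.
Q = ΔU + W = 20700 J.
State after step 1: P = 302 kPa, V = 76.3 L, T = 639 K.
Step 2 — Isochoric: V stays 76.3 L; P/T = const ⇒ T₂ = 1580 K, P₂ = 746 kPa.
W = 0 (no volume change).
ΔU = nCvΔT = 4.33×20.8×(1580−639) = 84700 J.
Q = ΔU = 84700 J.
Net over both steps: W = 20700 J, Q = 105000 J, ΔU = 84700 J.

105000 J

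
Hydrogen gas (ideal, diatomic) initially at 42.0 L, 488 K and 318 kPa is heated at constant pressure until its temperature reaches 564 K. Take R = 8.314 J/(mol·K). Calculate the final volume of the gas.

Isobaric: P stays 318 kPa; V/T = const ⇒ T₂ = 564 K, V₂ = 48.5 L.

48.5 L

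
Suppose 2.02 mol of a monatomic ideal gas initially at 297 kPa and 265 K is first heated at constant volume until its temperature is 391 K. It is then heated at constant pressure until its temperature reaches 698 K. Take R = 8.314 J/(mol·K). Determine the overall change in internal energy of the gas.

10900 J

V₁ = nRT₁/P₁ = 2.02×8.314×265/297 = 15.0 L.
Step 1 — Isochoric: V stays 15.0 L; P/T = const ⇒ T₂ = 391 K, P₂ = 438 kPa.
W = 0 (no volume change).
ΔU = nCvΔT = 2.02×12.5×(391−265) = 3170 J.
Q = ΔU = 3170 J.
State after step 1: P = 438 kPa, V = 15.0 L, T = 391 K.
Step 2 — Isobaric: P stays 438 kPa; V/T = const ⇒ T₂ = 698 K, V₂ = 26.8 L.
W = PΔV = 438×(26.8−15.0) kPa·L = 5160 J.
ΔU = nCvΔT = 2.02×12.5×(698−391) = 7730 J.
Q = ΔU + W = nCpΔT = 12900 J.
Net over both steps: W = 5160 J, Q = 16100 J, ΔU = 10900 J.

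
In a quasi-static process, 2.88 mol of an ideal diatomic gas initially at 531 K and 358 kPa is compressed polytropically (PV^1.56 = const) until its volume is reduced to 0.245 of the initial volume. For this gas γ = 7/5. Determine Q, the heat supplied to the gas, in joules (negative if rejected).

V₁ = nRT₁/P₁ = 2.88×8.314×531/358 = 35.5 L.
Polytropic n=1.56: T₂ = T₁(V₁/V₂)^(n−1) = 531×(4.08)^0.56 = 1170 K; P₂ = P₁(V₁/V₂)^n = 3210 kPa.
W = (P₁V₁−P₂V₂)/(n−1) = (358×35.5−3210×8.70)/0.56 = -27200 J.
ΔU = nCvΔT = 2.88×20.8×(1170−531) = 38100 J.
Q = ΔU + W = 10900 J.

10900 J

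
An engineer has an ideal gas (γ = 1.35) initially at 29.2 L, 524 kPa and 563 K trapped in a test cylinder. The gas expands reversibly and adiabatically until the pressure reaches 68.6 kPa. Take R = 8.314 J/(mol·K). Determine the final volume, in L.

Adiabatic: T₂/T₁ = (P₂/P₁)^((γ−1)/γ) ⇒ T₂ = 563×(0.131)^0.259 = 332 K; V₂ = 132 L.

132 L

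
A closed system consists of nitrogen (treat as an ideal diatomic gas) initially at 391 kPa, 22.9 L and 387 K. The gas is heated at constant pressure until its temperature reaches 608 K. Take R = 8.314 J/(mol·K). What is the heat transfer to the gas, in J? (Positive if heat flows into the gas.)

n = P₁V₁/(RT₁) = 391×22.9/(8.314×387) = 2.78 mol.
Isobaric: P stays 391 kPa; V/T = const ⇒ T₂ = 608 K, V₂ = 36.0 L.
W = PΔV = 391×(36.0−22.9) kPa·L = 5110 J.
ΔU = nCvΔT = 2.78×20.8×(608−387) = 12800 J.
Q = ΔU + W = nCpΔT = 17900 J.

17900 J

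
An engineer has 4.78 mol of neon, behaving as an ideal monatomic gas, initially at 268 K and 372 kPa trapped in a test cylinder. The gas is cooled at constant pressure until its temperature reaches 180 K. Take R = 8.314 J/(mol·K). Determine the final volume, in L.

19.2 L

V₁ = nRT₁/P₁ = 4.78×8.314×268/372 = 28.6 L.
Isobaric: P stays 372 kPa; V/T = const ⇒ T₂ = 180 K, V₂ = 19.2 L.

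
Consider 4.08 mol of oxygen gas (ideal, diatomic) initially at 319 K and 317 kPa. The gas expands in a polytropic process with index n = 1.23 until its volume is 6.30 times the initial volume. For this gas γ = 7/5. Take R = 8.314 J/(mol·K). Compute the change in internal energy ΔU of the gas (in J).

V₁ = nRT₁/P₁ = 4.08×8.314×319/317 = 34.1 L.
Polytropic n=1.23: T₂ = T₁(V₁/V₂)^(n−1) = 319×(0.159)^0.23 = 209 K; P₂ = P₁(V₁/V₂)^n = 33.0 kPa.
For an ideal gas ΔU = nCvΔT with Cv = (5/2)R = 20.8 J/(mol·K).
ΔU = 4.08×20.8×(209−319) = -9340 J.

-9340 J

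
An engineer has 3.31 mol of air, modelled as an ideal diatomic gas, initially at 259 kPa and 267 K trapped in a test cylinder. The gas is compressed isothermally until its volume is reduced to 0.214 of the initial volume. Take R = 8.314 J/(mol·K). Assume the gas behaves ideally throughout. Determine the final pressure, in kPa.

1210 kPa

V₁ = nRT₁/P₁ = 3.31×8.314×267/259 = 28.4 L.
Isothermal: T stays 267 K; PV = const ⇒ V₂ = 6.07 L, P₂ = 1210 kPa.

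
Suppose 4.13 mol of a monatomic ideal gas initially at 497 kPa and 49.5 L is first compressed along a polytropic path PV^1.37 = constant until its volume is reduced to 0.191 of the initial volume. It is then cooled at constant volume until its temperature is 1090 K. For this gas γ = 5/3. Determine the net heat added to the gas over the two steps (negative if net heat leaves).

-37000 J

T₁ = P₁V₁/(nR) = 497×49.5/(4.13×8.314) = 716 K.
Step 1 — Polytropic n=1.37: T₂ = T₁(V₁/V₂)^(n−1) = 716×(5.24)^0.37 = 1320 K; P₂ = P₁(V₁/V₂)^n = 4800 kPa.
W = (P₁V₁−P₂V₂)/(n−1) = (497×49.5−4800×9.45)/0.37 = -56200 J.
ΔU = nCvΔT = 4.13×12.5×(1320−716) = 31200 J.
Q = ΔU + W = -25000 J.
State after step 1: P = 4800 kPa, V = 9.45 L, T = 1320 K.
Step 2 — Isochoric: V stays 9.45 L; P/T = const ⇒ T₂ = 1090 K, P₂ = 3960 kPa.
W = 0 (no volume change).
ΔU = nCvΔT = 4.13×12.5×(1090−1320) = -11900 J.
Q = ΔU = -11900 J.
Net over both steps: W = -56200 J, Q = -37000 J, ΔU = 19200 J.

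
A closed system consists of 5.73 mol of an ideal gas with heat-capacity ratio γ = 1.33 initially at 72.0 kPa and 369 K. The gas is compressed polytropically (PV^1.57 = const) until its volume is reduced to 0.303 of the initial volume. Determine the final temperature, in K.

729 K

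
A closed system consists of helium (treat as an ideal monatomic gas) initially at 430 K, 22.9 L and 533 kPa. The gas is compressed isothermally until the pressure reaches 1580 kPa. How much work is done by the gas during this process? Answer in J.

-13300 J

n = P₁V₁/(RT₁) = 533×22.9/(8.314×430) = 3.41 mol.
Isothermal: T stays 430 K; PV = const ⇒ V₂ = 7.73 L, P₂ = 1580 kPa.
W = nRT ln(V₂/V₁) = 3.41×8.314×430×ln(0.337) = -13300 J.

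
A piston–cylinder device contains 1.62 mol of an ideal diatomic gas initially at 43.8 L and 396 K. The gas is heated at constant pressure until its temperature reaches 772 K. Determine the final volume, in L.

85.4 L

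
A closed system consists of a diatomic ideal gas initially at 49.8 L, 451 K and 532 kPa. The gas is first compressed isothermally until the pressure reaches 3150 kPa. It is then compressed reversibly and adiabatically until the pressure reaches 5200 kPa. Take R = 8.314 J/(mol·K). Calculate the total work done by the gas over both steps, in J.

n = P₁V₁/(RT₁) = 532×49.8/(8.314×451) = 7.07 mol.
Step 1 — Isothermal: T stays 451 K; PV = const ⇒ V₂ = 8.41 L, P₂ = 3150 kPa.
ΔU = 0 (ideal gas, T constant).
W = nRT ln(V₂/V₁) = 7.07×8.314×451×ln(0.169) = -47100 J.
Q = ΔU + W = -47100 J.
State after step 1: P = 3150 kPa, V = 8.41 L, T = 451 K.
Step 2 — Adiabatic: T₂/T₁ = (P₂/P₁)^((γ−1)/γ) ⇒ T₂ = 451×(1.65)^0.286 = 520 K; V₂ = 5.88 L.
ΔU = nCvΔT = 7.07×20.8×(520−451) = 10200 J.
Q = 0 for an adiabatic process, so W = −ΔU = -10200 J.
Net over both steps: W = -57300 J, Q = -47100 J, ΔU = 10200 J.

-57300 J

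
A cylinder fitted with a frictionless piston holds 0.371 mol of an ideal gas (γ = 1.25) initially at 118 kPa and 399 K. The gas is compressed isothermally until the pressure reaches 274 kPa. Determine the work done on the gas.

V₁ = nRT₁/P₁ = 0.371×8.314×399/118 = 10.4 L.
Isothermal: T stays 399 K; PV = const ⇒ V₂ = 4.49 L, P₂ = 274 kPa.
W = nRT ln(V₂/V₁) = 0.371×8.314×399×ln(0.431) = -1040 J.
Work done on the gas = −W_by = 1040 J.

1040 J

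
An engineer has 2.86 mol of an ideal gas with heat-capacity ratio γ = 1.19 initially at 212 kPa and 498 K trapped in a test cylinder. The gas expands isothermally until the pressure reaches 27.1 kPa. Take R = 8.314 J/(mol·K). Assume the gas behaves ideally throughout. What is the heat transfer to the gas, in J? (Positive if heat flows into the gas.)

24400 J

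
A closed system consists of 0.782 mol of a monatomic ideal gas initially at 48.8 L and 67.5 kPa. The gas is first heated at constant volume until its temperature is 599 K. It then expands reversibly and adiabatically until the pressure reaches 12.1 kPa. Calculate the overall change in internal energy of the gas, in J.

T₁ = P₁V₁/(nR) = 67.5×48.8/(0.782×8.314) = 507 K.
Step 1 — Isochoric: V stays 48.8 L; P/T = const ⇒ T₂ = 599 K, P₂ = 79.8 kPa.
W = 0 (no volume change).
ΔU = nCvΔT = 0.782×12.5×(599−507) = 901 J.
Q = ΔU = 901 J.
State after step 1: P = 79.8 kPa, V = 48.8 L, T = 599 K.
Step 2 — Adiabatic: T₂/T₁ = (P₂/P₁)^((γ−1)/γ) ⇒ T₂ = 599×(0.152)^0.400 = 282 K; V₂ = 151 L.
ΔU = nCvΔT = 0.782×12.5×(282−599) = -3090 J.
Q = 0 for an adiabatic process, so W = −ΔU = 3090 J.
Net over both steps: W = 3090 J, Q = 901 J, ΔU = -2190 J.

-2190 J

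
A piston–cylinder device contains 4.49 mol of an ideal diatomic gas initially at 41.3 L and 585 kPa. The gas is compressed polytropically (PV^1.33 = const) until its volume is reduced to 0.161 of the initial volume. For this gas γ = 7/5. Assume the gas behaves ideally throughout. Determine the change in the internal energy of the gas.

50000 J

T₁ = P₁V₁/(nR) = 585×41.3/(4.49×8.314) = 647 K.
Polytropic n=1.33: T₂ = T₁(V₁/V₂)^(n−1) = 647×(6.21)^0.33 = 1180 K; P₂ = P₁(V₁/V₂)^n = 6640 kPa.
For an ideal gas ΔU = nCvΔT with Cv = (5/2)R = 20.8 J/(mol·K).
ΔU = 4.49×20.8×(1180−647) = 50000 J.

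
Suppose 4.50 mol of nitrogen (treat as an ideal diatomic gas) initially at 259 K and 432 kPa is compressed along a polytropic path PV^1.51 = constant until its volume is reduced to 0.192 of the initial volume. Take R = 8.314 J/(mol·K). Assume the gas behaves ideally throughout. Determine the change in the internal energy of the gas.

32000 J

V₁ = nRT₁/P₁ = 4.50×8.314×259/432 = 22.4 L.
Polytropic n=1.51: T₂ = T₁(V₁/V₂)^(n−1) = 259×(5.21)^0.51 = 601 K; P₂ = P₁(V₁/V₂)^n = 5220 kPa.
For an ideal gas ΔU = nCvΔT with Cv = (5/2)R = 20.8 J/(mol·K).
ΔU = 4.50×20.8×(601−259) = 32000 J.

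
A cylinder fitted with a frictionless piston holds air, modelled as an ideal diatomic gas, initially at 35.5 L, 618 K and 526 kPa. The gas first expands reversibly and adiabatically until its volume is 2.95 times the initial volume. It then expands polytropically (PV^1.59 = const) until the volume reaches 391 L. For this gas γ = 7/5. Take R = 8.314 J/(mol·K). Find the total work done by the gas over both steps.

27500 J

n = P₁V₁/(RT₁) = 526×35.5/(8.314×618) = 3.63 mol.
Step 1 — Adiabatic: TV^(γ−1) = const ⇒ T₂ = 618×(0.339)^0.400 = 401 K; PV^γ = const ⇒ P₂ = 116 kPa.
ΔU = nCvΔT = 3.63×20.8×(401−618) = -16400 J.
Q = 0 for an adiabatic process, so W = −ΔU = 16400 J.
State after step 1: P = 116 kPa, V = 105 L, T = 401 K.
Step 2 — Polytropic n=1.59: T₂ = T₁(V₁/V₂)^(n−1) = 401×(0.268)^0.59 = 184 K; P₂ = P₁(V₁/V₂)^n = 14.2 kPa.
W = (P₁V₁−P₂V₂)/(n−1) = (116×105−14.2×391)/0.59 = 11100 J.
ΔU = nCvΔT = 3.63×20.8×(184−401) = -16400 J.
Q = ΔU + W = -5270 J.
Net over both steps: W = 27500 J, Q = -5270 J, ΔU = -32800 J.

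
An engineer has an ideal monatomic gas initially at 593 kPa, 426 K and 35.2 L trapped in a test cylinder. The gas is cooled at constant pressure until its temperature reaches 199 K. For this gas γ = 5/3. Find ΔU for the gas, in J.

-16700 J

n = P₁V₁/(RT₁) = 593×35.2/(8.314×426) = 5.89 mol.
Isobaric: P stays 593 kPa; V/T = const ⇒ T₂ = 199 K, V₂ = 16.4 L.
For an ideal gas ΔU = nCvΔT with Cv = (3/2)R = 12.5 J/(mol·K).
ΔU = 5.89×12.5×(199−426) = -16700 J.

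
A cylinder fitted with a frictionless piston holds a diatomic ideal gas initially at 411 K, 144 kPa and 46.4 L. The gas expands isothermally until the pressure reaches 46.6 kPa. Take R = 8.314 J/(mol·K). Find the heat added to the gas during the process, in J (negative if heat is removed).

7540 J

n = P₁V₁/(RT₁) = 144×46.4/(8.314×411) = 1.96 mol.
Isothermal: T stays 411 K; PV = const ⇒ V₂ = 143 L, P₂ = 46.6 kPa.
ΔU = 0 (ideal gas, T constant).
W = nRT ln(V₂/V₁) = 1.96×8.314×411×ln(3.09) = 7540 J.
Q = ΔU + W = 7540 J.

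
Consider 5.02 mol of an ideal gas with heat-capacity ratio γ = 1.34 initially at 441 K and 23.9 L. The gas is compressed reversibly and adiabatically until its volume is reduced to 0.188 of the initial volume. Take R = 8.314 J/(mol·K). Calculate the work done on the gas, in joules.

P₁ = nRT₁/V₁ = 5.02×8.314×441/23.9 = 770 kPa.
Adiabatic: TV^(γ−1) = const ⇒ T₂ = 441×(5.32)^0.340 = 778 K; PV^γ = const ⇒ P₂ = 7230 kPa.
ΔU = nCvΔT = 5.02×24.5×(778−441) = 41400 J.
Q = 0 for an adiabatic process, so W = −ΔU = -41400 J.
Work done on the gas = −W_by = 41400 J.

41400 J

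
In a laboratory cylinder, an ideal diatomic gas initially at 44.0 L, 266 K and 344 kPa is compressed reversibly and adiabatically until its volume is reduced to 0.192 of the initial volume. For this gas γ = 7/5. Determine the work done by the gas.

-35400 J

n = P₁V₁/(RT₁) = 344×44.0/(8.314×266) = 6.84 mol.
Adiabatic: TV^(γ−1) = const ⇒ T₂ = 266×(5.21)^0.400 = 515 K; PV^γ = const ⇒ P₂ = 3470 kPa.
ΔU = nCvΔT = 6.84×20.8×(515−266) = 35400 J.
Q = 0 for an adiabatic process, so W = −ΔU = -35400 J.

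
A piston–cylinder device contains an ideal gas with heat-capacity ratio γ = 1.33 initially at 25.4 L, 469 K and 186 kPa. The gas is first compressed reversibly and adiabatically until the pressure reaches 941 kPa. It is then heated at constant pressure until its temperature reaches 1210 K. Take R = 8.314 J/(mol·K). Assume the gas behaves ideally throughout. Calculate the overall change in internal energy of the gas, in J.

n = P₁V₁/(RT₁) = 186×25.4/(8.314×469) = 1.21 mol.
Step 1 — Adiabatic: T₂/T₁ = (P₂/P₁)^((γ−1)/γ) ⇒ T₂ = 469×(5.06)^0.248 = 701 K; V₂ = 7.51 L.
ΔU = nCvΔT = 1.21×25.2×(701−469) = 7090 J.
Q = 0 for an adiabatic process, so W = −ΔU = -7090 J.
State after step 1: P = 941 kPa, V = 7.51 L, T = 701 K.
Step 2 — Isobaric: P stays 941 kPa; V/T = const ⇒ T₂ = 1210 K, V₂ = 13.0 L.
W = PΔV = 941×(13.0−7.51) kPa·L = 5120 J.
ΔU = nCvΔT = 1.21×25.2×(1210−701) = 15500 J.
Q = ΔU + W = nCpΔT = 20700 J.
Net over both steps: W = -1960 J, Q = 20700 J, ΔU = 22600 J.

22600 J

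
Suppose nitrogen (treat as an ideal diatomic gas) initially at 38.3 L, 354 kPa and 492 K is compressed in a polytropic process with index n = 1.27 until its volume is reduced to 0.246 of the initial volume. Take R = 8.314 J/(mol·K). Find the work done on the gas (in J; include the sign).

n = P₁V₁/(RT₁) = 354×38.3/(8.314×492) = 3.31 mol.
Polytropic n=1.27: T₂ = T₁(V₁/V₂)^(n−1) = 492×(4.07)^0.27 = 718 K; P₂ = P₁(V₁/V₂)^n = 2100 kPa.
W = (P₁V₁−P₂V₂)/(n−1) = (354×38.3−2100×9.42)/0.27 = -23100 J.
Work done on the gas = −W_by = 23100 J.

23100 J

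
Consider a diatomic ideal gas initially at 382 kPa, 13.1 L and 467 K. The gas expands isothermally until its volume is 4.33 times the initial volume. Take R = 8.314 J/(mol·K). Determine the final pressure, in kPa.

88.2 kPa

Isothermal: T stays 467 K; PV = const ⇒ V₂ = 56.7 L, P₂ = 88.2 kPa.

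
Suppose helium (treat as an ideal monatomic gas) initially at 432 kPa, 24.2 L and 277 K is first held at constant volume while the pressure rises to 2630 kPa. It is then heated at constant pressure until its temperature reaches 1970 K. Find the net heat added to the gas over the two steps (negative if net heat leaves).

n = P₁V₁/(RT₁) = 432×24.2/(8.314×277) = 4.54 mol.
Step 1 — Isochoric: V stays 24.2 L; P/T = const ⇒ T₂ = 1690 K, P₂ = 2630 kPa.
W = 0 (no volume change).
ΔU = nCvΔT = 4.54×12.5×(1690−277) = 79800 J.
Q = ΔU = 79800 J.
State after step 1: P = 2630 kPa, V = 24.2 L, T = 1690 K.
Step 2 — Isobaric: P stays 2630 kPa; V/T = const ⇒ T₂ = 1970 K, V₂ = 28.3 L.
W = PΔV = 2630×(28.3−24.2) kPa·L = 10700 J.
ΔU = nCvΔT = 4.54×12.5×(1970−1690) = 16100 J.
Q = ΔU + W = nCpΔT = 26800 J.
Net over both steps: W = 10700 J, Q = 107000 J, ΔU = 95800 J.

107000 J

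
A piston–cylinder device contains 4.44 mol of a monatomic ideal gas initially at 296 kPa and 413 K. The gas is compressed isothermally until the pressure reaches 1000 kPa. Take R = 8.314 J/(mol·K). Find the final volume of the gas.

15.2 L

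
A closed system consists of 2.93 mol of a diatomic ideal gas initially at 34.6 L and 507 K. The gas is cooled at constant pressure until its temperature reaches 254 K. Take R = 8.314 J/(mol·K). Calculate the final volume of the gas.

17.3 L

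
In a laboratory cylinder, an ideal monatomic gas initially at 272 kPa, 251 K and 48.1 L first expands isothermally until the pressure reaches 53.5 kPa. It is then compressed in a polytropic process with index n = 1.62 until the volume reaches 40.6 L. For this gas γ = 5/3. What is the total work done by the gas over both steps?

n = P₁V₁/(RT₁) = 272×48.1/(8.314×251) = 6.27 mol.
Step 1 — Isothermal: T stays 251 K; PV = const ⇒ V₂ = 245 L, P₂ = 53.5 kPa.
ΔU = 0 (ideal gas, T constant).
W = nRT ln(V₂/V₁) = 6.27×8.314×251×ln(5.08) = 21300 J.
Q = ΔU + W = 21300 J.
State after step 1: P = 53.5 kPa, V = 245 L, T = 251 K.
Step 2 — Polytropic n=1.62: T₂ = T₁(V₁/V₂)^(n−1) = 251×(6.02)^0.62 = 764 K; P₂ = P₁(V₁/V₂)^n = 981 kPa.
W = (P₁V₁−P₂V₂)/(n−1) = (53.5×245−981×40.6)/0.62 = -43100 J.
ΔU = nCvΔT = 6.27×12.5×(764−251) = 40100 J.
Q = ΔU + W = -3020 J.
Net over both steps: W = -21900 J, Q = 18300 J, ΔU = 40100 J.

-21900 J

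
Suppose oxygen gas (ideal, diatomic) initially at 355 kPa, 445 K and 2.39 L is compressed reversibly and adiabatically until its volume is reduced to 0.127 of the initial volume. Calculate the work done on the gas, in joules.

2720 J

n = P₁V₁/(RT₁) = 355×2.39/(8.314×445) = 0.229 mol.
Adiabatic: TV^(γ−1) = const ⇒ T₂ = 445×(7.87)^0.400 = 1020 K; PV^γ = const ⇒ P₂ = 6380 kPa.
ΔU = nCvΔT = 0.229×20.8×(1020−445) = 2720 J.
Q = 0 for an adiabatic process, so W = −ΔU = -2720 J.
Work done on the gas = −W_by = 2720 J.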